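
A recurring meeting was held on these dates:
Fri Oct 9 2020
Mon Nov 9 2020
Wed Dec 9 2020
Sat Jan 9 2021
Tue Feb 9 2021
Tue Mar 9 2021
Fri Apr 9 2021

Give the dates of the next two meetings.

Sun May 9 2021, Wed Jun 9 2021

The day-of-month is always 9 (31, 30, 31, 31, 28, 31 days between events).
So this recurs on the 9th of each month.
Next: May 2021 → Sun May 9 2021.
Next: June 2021 → Wed Jun 9 2021.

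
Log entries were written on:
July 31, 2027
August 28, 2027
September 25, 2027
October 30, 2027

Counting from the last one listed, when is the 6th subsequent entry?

April 29, 2028

Every date is a Saturday; gaps 28, 28, 35 days.
Each is the last Saturday of its month (at least one falls on the 29th or later, ruling out '4th Saturday').
November 2027 ends with Saturday November 27, 2027.
Last Saturday of December 2027: December 25, 2027.
Last Saturday of January 2028: January 29, 2028.
February 2028 ends with Saturday February 26, 2028.
Last Saturday of March 2028: March 25, 2028.
April 2028 ends with Saturday April 29, 2028.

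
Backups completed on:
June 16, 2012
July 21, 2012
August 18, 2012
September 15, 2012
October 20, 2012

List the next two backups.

All dates are Saturdays, 35, 28, 28, 35 days apart.
Specifically, the 3rd Saturday of each month.
3rd Saturday of November 2012: November 17, 2012.
3rd Saturday of December 2012: December 15, 2012.

November 17, 2012; December 15, 2012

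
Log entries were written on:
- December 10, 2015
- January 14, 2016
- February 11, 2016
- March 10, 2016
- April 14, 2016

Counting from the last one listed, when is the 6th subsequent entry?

October 13, 2016

These are Thursdays at 28- or 35-day spacing (35, 28, 28, 35).
The pattern: 2nd Thursday of the month.
May 2016 — 2nd Thursday is May 12, 2016.
June 2016 — 2nd Thursday is June 9, 2016.
2nd Thursday of July 2016: July 14, 2016.
2nd Thursday of August 2016: August 11, 2016.
September 2016 — 2nd Thursday is September 8, 2016.
October 2016 — 2nd Thursday is October 13, 2016.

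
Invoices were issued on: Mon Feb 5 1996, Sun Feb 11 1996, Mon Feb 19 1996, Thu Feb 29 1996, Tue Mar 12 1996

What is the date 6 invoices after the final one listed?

The spacing grows by 2 each time: 6, 8, 10, 12 days.
Next gap: 14 days. Tue Mar 12 1996 + 14 days = Tue Mar 26 1996.
Next gap: 16 days. Tue Mar 26 1996 + 16 days = Thu Apr 11 1996.
Next gap: 18 days. Thu Apr 11 1996 + 18 days = Mon Apr 29 1996.
Next gap: 20 days. Mon Apr 29 1996 + 20 days = Sun May 19 1996.
Next gap: 22 days. Sun May 19 1996 + 22 days = Mon Jun 10 1996.
Next gap: 24 days. Mon Jun 10 1996 + 24 days = Thu Jul 4 1996.

Thu Jul 4 1996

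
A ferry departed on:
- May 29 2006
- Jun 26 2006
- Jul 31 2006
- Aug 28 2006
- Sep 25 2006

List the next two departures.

Oct 30 2006, Nov 27 2006

Every date is a Monday; gaps 28, 35, 28, 28 days.
Each is the last Monday of its month (at least one falls on the 29th or later, ruling out '4th Monday').
October 2006 ends with Monday Oct 30 2006.
November 2006 ends with Monday Nov 27 2006.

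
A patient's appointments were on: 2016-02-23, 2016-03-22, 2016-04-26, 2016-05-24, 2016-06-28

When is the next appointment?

2016-07-26

All dates are Tuesdays, 28, 35, 28, 35 days apart.
Specifically, the 4th Tuesday of each month.
July 2016 — 4th Tuesday is 2016-07-26.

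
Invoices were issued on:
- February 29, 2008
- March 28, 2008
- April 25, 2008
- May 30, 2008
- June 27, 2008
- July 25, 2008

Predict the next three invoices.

August 29, 2008; September 26, 2008; October 31, 2008

Every date is a Friday; gaps 28, 28, 35, 28, 28 days.
Each is the last Friday of its month (at least one falls on the 29th or later, ruling out '4th Friday').
August 2008 ends with Friday August 29, 2008.
Last Friday of September 2008: September 26, 2008.
Last Friday of October 2008: October 31, 2008.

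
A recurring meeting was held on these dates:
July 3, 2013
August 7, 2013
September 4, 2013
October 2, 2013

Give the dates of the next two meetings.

November 6, 2013; December 4, 2013

All dates are Wednesdays, 35, 28, 28 days apart.
Specifically, the 1st Wednesday of each month.
November 2013 — 1st Wednesday is November 6, 2013.
December 2013 — 1st Wednesday is December 4, 2013.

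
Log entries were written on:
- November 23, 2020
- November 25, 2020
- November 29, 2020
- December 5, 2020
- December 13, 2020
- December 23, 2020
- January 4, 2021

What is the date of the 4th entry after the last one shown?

Gaps: 2, 4, 6, 8, 10, 12 days — each gap is 2 larger than the previous one.
Next gap: 14 days. January 4, 2021 + 14 days = January 18, 2021.
Next gap: 16 days. January 18, 2021 + 16 days = February 3, 2021.
Next gap: 18 days. February 3, 2021 + 18 days = February 21, 2021.
Next gap: 20 days. February 21, 2021 + 20 days = March 13, 2021.

March 13, 2021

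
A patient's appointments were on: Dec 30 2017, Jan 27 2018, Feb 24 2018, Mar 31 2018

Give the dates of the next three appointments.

All Saturdays; the gaps (28, 28, 35) vary with month length.
This is the last Saturday of each month.
April 2018 ends with Saturday Apr 28 2018.
Last Saturday of May 2018: May 26 2018.
June 2018 ends with Saturday Jun 30 2018.

Apr 28 2018, May 26 2018, Jun 30 2018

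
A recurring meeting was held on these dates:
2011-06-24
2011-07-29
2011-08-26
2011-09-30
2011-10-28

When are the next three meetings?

These are Fridays with 35, 28, 35, 28-day gaps.
Each is the final Friday of its month — 2011-07-29 is past the 28th, so '4th Friday' doesn't fit.
Last Friday of November 2011: 2011-11-25.
Last Friday of December 2011: 2011-12-30.
January 2012 ends with Friday 2012-01-27.

2011-11-25, 2011-12-30, 2012-01-27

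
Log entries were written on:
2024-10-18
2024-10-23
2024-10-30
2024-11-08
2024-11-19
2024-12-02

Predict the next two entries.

Gaps: 5, 7, 9, 11, 13 days — each gap is 2 larger than the previous one.
Next gap: 15 days. 2024-12-02 + 15 days = 2024-12-17.
Next gap: 17 days. 2024-12-17 + 17 days = 2025-01-03.

2024-12-17, 2025-01-03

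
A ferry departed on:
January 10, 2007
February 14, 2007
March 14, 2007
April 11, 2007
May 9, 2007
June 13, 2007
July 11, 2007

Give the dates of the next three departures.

Gaps: 35, 28, 28, 28, 35, 28 days — a mix of 28 and 35. Every date is a Wednesday.
Each is the 2nd Wednesday of its month.
2nd Wednesday of August 2007: August 8, 2007.
2nd Wednesday of September 2007: September 12, 2007.
October 2007 — 2nd Wednesday is October 10, 2007.

August 8, 2007; September 12, 2007; October 10, 2007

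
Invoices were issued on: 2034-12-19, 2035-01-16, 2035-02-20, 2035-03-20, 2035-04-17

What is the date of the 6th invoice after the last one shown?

Gaps: 28, 35, 28, 28 days — a mix of 28 and 35. Every date is a Tuesday.
Each is the 3rd Tuesday of its month.
3rd Tuesday of May 2035: 2035-05-15.
June 2035 — 3rd Tuesday is 2035-06-19.
July 2035 — 3rd Tuesday is 2035-07-17.
3rd Tuesday of August 2035: 2035-08-21.
September 2035 — 3rd Tuesday is 2035-09-18.
3rd Tuesday of October 2035: 2035-10-16.

2035-10-16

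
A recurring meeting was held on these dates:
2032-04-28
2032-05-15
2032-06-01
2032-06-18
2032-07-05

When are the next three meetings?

2032-07-22, 2032-08-08, 2032-08-25

Every event comes 17 days after the last (17, 17, 17, 17).
2032-07-05 + 17 days = 2032-07-22.
2032-07-22 + 17 days = 2032-08-08.
2032-08-08 + 17 days = 2032-08-25.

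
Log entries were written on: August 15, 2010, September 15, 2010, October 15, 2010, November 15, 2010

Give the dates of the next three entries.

December 15, 2010; January 15, 2011; February 15, 2011

The day-of-month is always 15 (31, 30, 31 days between events).
So this recurs on the 15th of each month.
Next: December 2010 → December 15, 2010.
Next: January 2011 → January 15, 2011.
February 2011: February 15, 2011.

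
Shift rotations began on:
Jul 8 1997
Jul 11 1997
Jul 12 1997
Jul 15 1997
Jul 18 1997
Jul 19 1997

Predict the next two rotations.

Every event lands on a Tuesday or Friday or Saturday (gaps cycle 3, 1, 3, 3, 1).
So the schedule is: every Tuesday, Friday and Saturday.
The following Tuesday is Jul 22 1997.
Next Friday: Jul 25 1997.

Jul 22 1997, Jul 25 1997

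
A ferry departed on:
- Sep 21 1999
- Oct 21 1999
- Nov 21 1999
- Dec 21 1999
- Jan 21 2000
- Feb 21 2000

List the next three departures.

Gaps: 30, 31, 30, 31, 31 days — not constant. Every event is on the 21st of the month.
Pattern: the 21st of each month.
Next: March 2000 → Mar 21 2000.
April 2000: Apr 21 2000.
May 2000: May 21 2000.

Mar 21 2000, Apr 21 2000, May 21 2000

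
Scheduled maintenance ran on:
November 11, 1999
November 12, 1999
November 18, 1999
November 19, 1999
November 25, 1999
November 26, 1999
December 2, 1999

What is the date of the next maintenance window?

December 3, 1999

Gaps: 1, 6, 1, 6, 1, 6 days — not constant, but cyclic with period 2.
The events fall on every Thursday and Friday.
Next Friday: December 3, 1999.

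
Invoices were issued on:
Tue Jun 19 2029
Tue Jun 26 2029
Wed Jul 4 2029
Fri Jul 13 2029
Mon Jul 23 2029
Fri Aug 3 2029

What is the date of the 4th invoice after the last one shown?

Gaps: 7, 8, 9, 10, 11 days — each gap is 1 larger than the previous one.
Next gap: 12 days. Fri Aug 3 2029 + 12 days = Wed Aug 15 2029.
Next gap: 13 days. Wed Aug 15 2029 + 13 days = Tue Aug 28 2029.
Next gap: 14 days. Tue Aug 28 2029 + 14 days = Tue Sep 11 2029.
Next gap: 15 days. Tue Sep 11 2029 + 15 days = Wed Sep 26 2029.

Wed Sep 26 2029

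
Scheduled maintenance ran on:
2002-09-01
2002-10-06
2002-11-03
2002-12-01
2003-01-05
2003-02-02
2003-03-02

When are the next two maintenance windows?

All dates are Sundays, 35, 28, 28, 35, 28, 28 days apart.
Specifically, the 1st Sunday of each month.
1st Sunday of April 2003: 2003-04-06.
1st Sunday of May 2003: 2003-05-04.

2003-04-06, 2003-05-04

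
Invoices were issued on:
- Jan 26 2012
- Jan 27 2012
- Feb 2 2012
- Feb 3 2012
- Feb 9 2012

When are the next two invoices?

The gap pattern 1, 6, 1, 6 repeats every 2 events.
These are the Thursdays and Fridays of each week.
Next Friday: Feb 10 2012.
The following Thursday is Feb 16 2012.

Feb 10 2012, Feb 16 2012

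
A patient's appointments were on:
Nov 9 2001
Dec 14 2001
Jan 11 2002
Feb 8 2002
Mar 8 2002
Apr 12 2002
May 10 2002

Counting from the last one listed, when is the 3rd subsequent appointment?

Aug 9 2002

These are Fridays at 28- or 35-day spacing (35, 28, 28, 28, 35, 28).
The pattern: 2nd Friday of the month.
June 2002 — 2nd Friday is Jun 14 2002.
July 2002 — 2nd Friday is Jul 12 2002.
2nd Friday of August 2002: Aug 9 2002.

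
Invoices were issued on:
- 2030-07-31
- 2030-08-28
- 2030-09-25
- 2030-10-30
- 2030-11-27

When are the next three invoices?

Every date is a Wednesday; gaps 28, 28, 35, 28 days.
Each is the last Wednesday of its month (at least one falls on the 29th or later, ruling out '4th Wednesday').
December 2030 ends with Wednesday 2030-12-25.
January 2031 ends with Wednesday 2031-01-29.
February 2031 ends with Wednesday 2031-02-26.

2030-12-25, 2031-01-29, 2031-02-26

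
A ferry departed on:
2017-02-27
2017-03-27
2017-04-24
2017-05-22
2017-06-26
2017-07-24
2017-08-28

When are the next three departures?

2017-09-25, 2017-10-23, 2017-11-27

These are Mondays at 28- or 35-day spacing (28, 28, 28, 35, 28, 35).
The pattern: 4th Monday of the month.
4th Monday of September 2017: 2017-09-25.
October 2017 — 4th Monday is 2017-10-23.
4th Monday of November 2017: 2017-11-27.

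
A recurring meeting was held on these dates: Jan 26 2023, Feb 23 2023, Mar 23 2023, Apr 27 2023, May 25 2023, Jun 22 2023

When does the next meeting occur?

Gaps: 28, 28, 35, 28, 28 days — a mix of 28 and 35. Every date is a Thursday.
Each is the 4th Thursday of its month.
4th Thursday of July 2023: Jul 27 2023.

Jul 27 2023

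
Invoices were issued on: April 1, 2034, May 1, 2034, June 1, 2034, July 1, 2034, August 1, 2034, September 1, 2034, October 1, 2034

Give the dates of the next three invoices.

Each date is the 1st; the gaps (30, 31, 30, 31, 31, 30) track the month lengths.
The rule is the 1st of each month.
November 2034: November 1, 2034.
December 2034: December 1, 2034.
Next: January 2035 → January 1, 2035.

November 1, 2034; December 1, 2034; January 1, 2035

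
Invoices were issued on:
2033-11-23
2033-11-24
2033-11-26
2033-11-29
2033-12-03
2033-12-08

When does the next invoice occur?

2033-12-14

The spacing grows by 1 each time: 1, 2, 3, 4, 5 days.
Next gap: 6 days. 2033-12-08 + 6 days = 2033-12-14.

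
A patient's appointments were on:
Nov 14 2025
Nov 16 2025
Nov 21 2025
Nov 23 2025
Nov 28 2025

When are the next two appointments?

Nov 30 2025, Dec 5 2025

The gap pattern 2, 5, 2, 5 repeats every 2 events.
These are the Fridays and Sundays of each week.
Next Sunday: Nov 30 2025.
The following Friday is Dec 5 2025.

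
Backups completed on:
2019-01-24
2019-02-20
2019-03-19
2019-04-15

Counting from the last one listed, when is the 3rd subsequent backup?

Gaps between consecutive events: 27, 27, 27 days — a constant 27-day interval.
2019-04-15 + 27 days = 2019-05-12.
2019-05-12 + 27 days = 2019-06-08.
2019-06-08 + 27 days = 2019-07-05.

2019-07-05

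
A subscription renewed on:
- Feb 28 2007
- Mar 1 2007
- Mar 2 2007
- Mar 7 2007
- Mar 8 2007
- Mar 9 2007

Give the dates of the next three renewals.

Mar 14 2007, Mar 15 2007, Mar 16 2007

Every event lands on a Wednesday or Thursday or Friday (gaps cycle 1, 1, 5, 1, 1).
So the schedule is: every Wednesday, Thursday and Friday.
The following Wednesday is Mar 14 2007.
Next Thursday: Mar 15 2007.
The following Friday is Mar 16 2007.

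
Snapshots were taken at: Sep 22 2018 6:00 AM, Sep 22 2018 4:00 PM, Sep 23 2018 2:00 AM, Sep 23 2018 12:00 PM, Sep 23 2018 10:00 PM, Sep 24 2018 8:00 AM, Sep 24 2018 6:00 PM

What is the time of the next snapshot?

Gaps: 10, 10, 10, 10, 10, 10 hours — each event is 10 hours after the previous one.
Sep 24 2018 6:00 PM + 10 h = Sep 25 2018 4:00 AM.

Sep 25 2018 4:00 AM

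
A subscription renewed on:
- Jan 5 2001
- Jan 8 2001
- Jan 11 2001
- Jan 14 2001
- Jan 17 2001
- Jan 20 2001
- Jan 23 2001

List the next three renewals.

Every event comes 3 days after the last (3, 3, 3, 3, 3, 3).
Jan 23 2001 + 3 days = Jan 26 2001.
Jan 26 2001 + 3 days = Jan 29 2001.
Jan 29 2001 + 3 days = Feb 1 2001.

Jan 26 2001, Jan 29 2001, Feb 1 2001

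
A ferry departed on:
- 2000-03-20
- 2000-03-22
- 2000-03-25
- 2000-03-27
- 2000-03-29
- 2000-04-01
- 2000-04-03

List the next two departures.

2000-04-05, 2000-04-08

Every event lands on a Monday or Wednesday or Saturday (gaps cycle 2, 3, 2, 2, 3, 2).
So the schedule is: every Monday, Wednesday and Saturday.
Next Wednesday: 2000-04-05.
Next Saturday: 2000-04-08.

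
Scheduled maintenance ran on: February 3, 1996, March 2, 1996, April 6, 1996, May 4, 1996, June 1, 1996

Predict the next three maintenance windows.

Gaps: 28, 35, 28, 28 days — a mix of 28 and 35. Every date is a Saturday.
Each is the 1st Saturday of its month.
July 1996 — 1st Saturday is July 6, 1996.
1st Saturday of August 1996: August 3, 1996.
1st Saturday of September 1996: September 7, 1996.

July 6, 1996; August 3, 1996; September 7, 1996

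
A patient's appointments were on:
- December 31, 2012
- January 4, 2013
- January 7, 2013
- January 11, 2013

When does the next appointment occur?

January 14, 2013

Every event lands on a Monday or Friday (gaps cycle 4, 3, 4).
So the schedule is: every Monday and Friday.
Next Monday: January 14, 2013.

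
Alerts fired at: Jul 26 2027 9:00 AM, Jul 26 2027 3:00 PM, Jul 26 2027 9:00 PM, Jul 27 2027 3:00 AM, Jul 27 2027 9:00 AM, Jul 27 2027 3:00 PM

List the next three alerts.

Spacing: 6, 6, 6, 6, 6 h — constant 6 h.
Jul 27 2027 3:00 PM + 6 h = Jul 27 2027 9:00 PM.
Jul 27 2027 9:00 PM + 6 h = Jul 28 2027 3:00 AM.
Jul 28 2027 3:00 AM + 6 h = Jul 28 2027 9:00 AM.

Jul 27 2027 9:00 PM, Jul 28 2027 3:00 AM, Jul 28 2027 9:00 AM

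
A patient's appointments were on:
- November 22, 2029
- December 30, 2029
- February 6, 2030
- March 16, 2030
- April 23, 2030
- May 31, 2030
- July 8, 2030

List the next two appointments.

August 15, 2030; September 22, 2030

Every event comes 38 days after the last (38, 38, 38, 38, 38, 38).
July 8, 2030 + 38 days = August 15, 2030.
August 15, 2030 + 38 days = September 22, 2030.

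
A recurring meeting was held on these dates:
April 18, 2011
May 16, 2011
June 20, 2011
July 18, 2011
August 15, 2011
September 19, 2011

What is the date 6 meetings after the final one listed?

All dates are Mondays, 28, 35, 28, 28, 35 days apart.
Specifically, the 3rd Monday of each month.
October 2011 — 3rd Monday is October 17, 2011.
3rd Monday of November 2011: November 21, 2011.
3rd Monday of December 2011: December 19, 2011.
3rd Monday of January 2012: January 16, 2012.
February 2012 — 3rd Monday is February 20, 2012.
March 2012 — 3rd Monday is March 19, 2012.

March 19, 2012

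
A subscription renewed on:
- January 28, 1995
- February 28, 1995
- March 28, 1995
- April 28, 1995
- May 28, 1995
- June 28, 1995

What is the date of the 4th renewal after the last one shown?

October 28, 1995

Gaps: 31, 28, 31, 30, 31 days — not constant. Every event is on the 28th of the month.
Pattern: the 28th of each month.
Next: July 1995 → July 28, 1995.
Next: August 1995 → August 28, 1995.
September 1995: September 28, 1995.
October 1995: October 28, 1995.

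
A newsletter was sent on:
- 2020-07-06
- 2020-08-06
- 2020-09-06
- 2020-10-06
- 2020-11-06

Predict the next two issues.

2020-12-06, 2021-01-06

The day-of-month is always 6 (31, 31, 30, 31 days between events).
So this recurs on the 6th of each month.
December 2020: 2020-12-06.
January 2021: 2021-01-06.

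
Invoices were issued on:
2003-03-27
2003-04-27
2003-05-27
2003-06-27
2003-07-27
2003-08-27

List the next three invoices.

The day-of-month is always 27 (31, 30, 31, 30, 31 days between events).
So this recurs on the 27th of each month.
Next: September 2003 → 2003-09-27.
October 2003: 2003-10-27.
November 2003: 2003-11-27.

2003-09-27, 2003-10-27, 2003-11-27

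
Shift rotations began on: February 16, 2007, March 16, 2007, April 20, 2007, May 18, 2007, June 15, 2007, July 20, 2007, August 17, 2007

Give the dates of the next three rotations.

Gaps: 28, 35, 28, 28, 35, 28 days — a mix of 28 and 35. Every date is a Friday.
Each is the 3rd Friday of its month.
September 2007 — 3rd Friday is September 21, 2007.
October 2007 — 3rd Friday is October 19, 2007.
3rd Friday of November 2007: November 16, 2007.

September 21, 2007; October 19, 2007; November 16, 2007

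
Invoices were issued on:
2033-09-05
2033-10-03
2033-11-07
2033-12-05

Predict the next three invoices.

These are Mondays at 28- or 35-day spacing (28, 35, 28).
The pattern: 1st Monday of the month.
1st Monday of January 2034: 2034-01-02.
February 2034 — 1st Monday is 2034-02-06.
1st Monday of March 2034: 2034-03-06.

2034-01-02, 2034-02-06, 2034-03-06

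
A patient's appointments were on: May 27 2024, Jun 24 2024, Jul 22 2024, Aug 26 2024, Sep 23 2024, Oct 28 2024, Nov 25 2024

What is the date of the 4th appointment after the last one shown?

All dates are Mondays, 28, 28, 35, 28, 35, 28 days apart.
Specifically, the 4th Monday of each month.
4th Monday of December 2024: Dec 23 2024.
January 2025 — 4th Monday is Jan 27 2025.
4th Monday of February 2025: Feb 24 2025.
4th Monday of March 2025: Mar 24 2025.

Mar 24 2025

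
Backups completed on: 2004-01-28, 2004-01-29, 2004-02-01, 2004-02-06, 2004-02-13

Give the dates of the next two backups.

2004-02-22, 2004-03-04

The spacing grows by 2 each time: 1, 3, 5, 7 days.
Next gap: 9 days. 2004-02-13 + 9 days = 2004-02-22.
Next gap: 11 days. 2004-02-22 + 11 days = 2004-03-04.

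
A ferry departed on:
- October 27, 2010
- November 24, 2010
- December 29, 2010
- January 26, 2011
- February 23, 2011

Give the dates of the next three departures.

Every date is a Wednesday; gaps 28, 35, 28, 28 days.
Each is the last Wednesday of its month (at least one falls on the 29th or later, ruling out '4th Wednesday').
March 2011 ends with Wednesday March 30, 2011.
Last Wednesday of April 2011: April 27, 2011.
Last Wednesday of May 2011: May 25, 2011.

March 30, 2011; April 27, 2011; May 25, 2011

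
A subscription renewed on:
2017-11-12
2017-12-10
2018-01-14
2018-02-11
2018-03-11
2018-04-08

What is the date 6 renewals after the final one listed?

These are Sundays at 28- or 35-day spacing (28, 35, 28, 28, 28).
The pattern: 2nd Sunday of the month.
May 2018 — 2nd Sunday is 2018-05-13.
June 2018 — 2nd Sunday is 2018-06-10.
July 2018 — 2nd Sunday is 2018-07-08.
2nd Sunday of August 2018: 2018-08-12.
2nd Sunday of September 2018: 2018-09-09.
2nd Sunday of October 2018: 2018-10-14.

2018-10-14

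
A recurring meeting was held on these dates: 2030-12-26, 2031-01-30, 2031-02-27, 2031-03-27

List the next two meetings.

2031-04-24, 2031-05-29

Every date is a Thursday; gaps 35, 28, 28 days.
Each is the last Thursday of its month (at least one falls on the 29th or later, ruling out '4th Thursday').
Last Thursday of April 2031: 2031-04-24.
May 2031 ends with Thursday 2031-05-29.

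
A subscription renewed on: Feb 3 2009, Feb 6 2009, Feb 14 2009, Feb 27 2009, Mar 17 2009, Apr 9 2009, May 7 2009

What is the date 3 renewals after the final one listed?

Gaps: 3, 8, 13, 18, 23, 28 days — each gap is 5 larger than the previous one.
Next gap: 33 days. May 7 2009 + 33 days = Jun 9 2009.
Next gap: 38 days. Jun 9 2009 + 38 days = Jul 17 2009.
Next gap: 43 days. Jul 17 2009 + 43 days = Aug 29 2009.

Aug 29 2009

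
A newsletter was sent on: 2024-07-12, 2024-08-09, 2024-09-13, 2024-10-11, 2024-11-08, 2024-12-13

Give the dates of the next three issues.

Gaps: 28, 35, 28, 28, 35 days — a mix of 28 and 35. Every date is a Friday.
Each is the 2nd Friday of its month.
January 2025 — 2nd Friday is 2025-01-10.
February 2025 — 2nd Friday is 2025-02-14.
2nd Friday of March 2025: 2025-03-14.

2025-01-10, 2025-02-14, 2025-03-14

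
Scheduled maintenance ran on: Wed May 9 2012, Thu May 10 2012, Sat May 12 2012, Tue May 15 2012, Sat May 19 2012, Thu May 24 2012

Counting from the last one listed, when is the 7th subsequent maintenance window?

The spacing grows by 1 each time: 1, 2, 3, 4, 5 days.
Next gap: 6 days. Thu May 24 2012 + 6 days = Wed May 30 2012.
Next gap: 7 days. Wed May 30 2012 + 7 days = Wed Jun 6 2012.
Next gap: 8 days. Wed Jun 6 2012 + 8 days = Thu Jun 14 2012.
Next gap: 9 days. Thu Jun 14 2012 + 9 days = Sat Jun 23 2012.
Next gap: 10 days. Sat Jun 23 2012 + 10 days = Tue Jul 3 2012.
Next gap: 11 days. Tue Jul 3 2012 + 11 days = Sat Jul 14 2012.
Next gap: 12 days. Sat Jul 14 2012 + 12 days = Thu Jul 26 2012.

Thu Jul 26 2012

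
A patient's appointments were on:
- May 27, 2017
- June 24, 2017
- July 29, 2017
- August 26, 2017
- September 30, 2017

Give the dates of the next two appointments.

All Saturdays; the gaps (28, 35, 28, 35) vary with month length.
This is the last Saturday of each month.
October 2017 ends with Saturday October 28, 2017.
November 2017 ends with Saturday November 25, 2017.

October 28, 2017; November 25, 2017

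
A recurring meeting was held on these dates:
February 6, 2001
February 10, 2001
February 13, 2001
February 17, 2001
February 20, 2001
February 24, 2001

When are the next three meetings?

The gap pattern 4, 3, 4, 3, 4 repeats every 2 events.
These are the Tuesdays and Saturdays of each week.
The following Tuesday is February 27, 2001.
Next Saturday: March 3, 2001.
Next Tuesday: March 6, 2001.

February 27, 2001; March 3, 2001; March 6, 2001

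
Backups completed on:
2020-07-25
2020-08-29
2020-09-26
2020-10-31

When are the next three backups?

2020-11-28, 2020-12-26, 2021-01-30

All Saturdays; the gaps (35, 28, 35) vary with month length.
This is the last Saturday of each month.
Last Saturday of November 2020: 2020-11-28.
December 2020 ends with Saturday 2020-12-26.
January 2021 ends with Saturday 2021-01-30.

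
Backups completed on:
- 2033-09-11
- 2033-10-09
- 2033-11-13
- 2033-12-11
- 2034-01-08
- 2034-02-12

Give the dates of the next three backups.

2034-03-12, 2034-04-09, 2034-05-14

These are Sundays at 28- or 35-day spacing (28, 35, 28, 28, 35).
The pattern: 2nd Sunday of the month.
March 2034 — 2nd Sunday is 2034-03-12.
April 2034 — 2nd Sunday is 2034-04-09.
May 2034 — 2nd Sunday is 2034-05-14.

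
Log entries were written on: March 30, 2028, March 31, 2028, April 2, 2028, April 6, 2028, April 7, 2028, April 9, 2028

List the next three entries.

April 13, 2028; April 14, 2028; April 16, 2028

Gaps: 1, 2, 4, 1, 2 days — not constant, but cyclic with period 3.
The events fall on every Thursday, Friday and Sunday.
Next Thursday: April 13, 2028.
The following Friday is April 14, 2028.
The following Sunday is April 16, 2028.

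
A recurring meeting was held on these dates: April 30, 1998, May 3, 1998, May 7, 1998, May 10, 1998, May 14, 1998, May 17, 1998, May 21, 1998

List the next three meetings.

May 24, 1998; May 28, 1998; May 31, 1998

Every event lands on a Thursday or Sunday (gaps cycle 3, 4, 3, 4, 3, 4).
So the schedule is: every Thursday and Sunday.
The following Sunday is May 24, 1998.
The following Thursday is May 28, 1998.
Next Sunday: May 31, 1998.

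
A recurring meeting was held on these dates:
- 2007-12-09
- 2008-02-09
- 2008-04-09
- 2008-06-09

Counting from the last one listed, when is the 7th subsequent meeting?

Gaps: 62, 60, 61 days — not constant. Every event is on the 9th of the month.
Pattern: the 9th of every 2 months.
August 2008: 2008-08-09.
October 2008: 2008-10-09.
December 2008: 2008-12-09.
Next: February 2009 → 2009-02-09.
April 2009: 2009-04-09.
Next: June 2009 → 2009-06-09.
August 2009: 2009-08-09.

2009-08-09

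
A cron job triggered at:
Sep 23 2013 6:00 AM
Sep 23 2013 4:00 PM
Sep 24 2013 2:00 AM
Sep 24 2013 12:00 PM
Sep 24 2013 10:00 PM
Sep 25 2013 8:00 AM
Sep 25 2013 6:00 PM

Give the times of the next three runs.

Sep 26 2013 4:00 AM, Sep 26 2013 2:00 PM, Sep 27 2013 12:00 AM

Gaps: 10, 10, 10, 10, 10, 10 hours — each event is 10 hours after the previous one.
Sep 25 2013 6:00 PM + 10 h = Sep 26 2013 4:00 AM.
Sep 26 2013 4:00 AM + 10 h = Sep 26 2013 2:00 PM.
Sep 26 2013 2:00 PM + 10 h = Sep 27 2013 12:00 AM.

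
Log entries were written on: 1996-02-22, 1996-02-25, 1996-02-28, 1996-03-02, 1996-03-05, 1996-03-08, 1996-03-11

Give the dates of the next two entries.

Every event comes 3 days after the last (3, 3, 3, 3, 3, 3).
1996-03-11 + 3 days = 1996-03-14.
1996-03-14 + 3 days = 1996-03-17.

1996-03-14, 1996-03-17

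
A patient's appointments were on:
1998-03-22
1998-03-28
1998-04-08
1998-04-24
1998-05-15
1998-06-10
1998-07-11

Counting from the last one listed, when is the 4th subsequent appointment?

1999-01-01

Gaps: 6, 11, 16, 21, 26, 31 days — each gap is 5 larger than the previous one.
Next gap: 36 days. 1998-07-11 + 36 days = 1998-08-16.
Next gap: 41 days. 1998-08-16 + 41 days = 1998-09-26.
Next gap: 46 days. 1998-09-26 + 46 days = 1998-11-11.
Next gap: 51 days. 1998-11-11 + 51 days = 1999-01-01.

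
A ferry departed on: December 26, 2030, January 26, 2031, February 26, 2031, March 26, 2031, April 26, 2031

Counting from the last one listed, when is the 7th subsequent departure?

The day-of-month is always 26 (31, 31, 28, 31 days between events).
So this recurs on the 26th of each month.
Next: May 2031 → May 26, 2031.
June 2031: June 26, 2031.
Next: July 2031 → July 26, 2031.
Next: August 2031 → August 26, 2031.
Next: September 2031 → September 26, 2031.
Next: October 2031 → October 26, 2031.
November 2031: November 26, 2031.

November 26, 2031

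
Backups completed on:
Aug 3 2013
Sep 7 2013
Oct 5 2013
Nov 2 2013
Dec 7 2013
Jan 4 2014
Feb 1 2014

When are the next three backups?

Mar 1 2014, Apr 5 2014, May 3 2014

Gaps: 35, 28, 28, 35, 28, 28 days — a mix of 28 and 35. Every date is a Saturday.
Each is the 1st Saturday of its month.
1st Saturday of March 2014: Mar 1 2014.
1st Saturday of April 2014: Apr 5 2014.
May 2014 — 1st Saturday is May 3 2014.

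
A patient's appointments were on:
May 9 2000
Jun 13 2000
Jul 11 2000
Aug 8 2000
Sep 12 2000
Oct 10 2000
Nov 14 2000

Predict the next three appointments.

Dec 12 2000, Jan 9 2001, Feb 13 2001

These are Tuesdays at 28- or 35-day spacing (35, 28, 28, 35, 28, 35).
The pattern: 2nd Tuesday of the month.
December 2000 — 2nd Tuesday is Dec 12 2000.
2nd Tuesday of January 2001: Jan 9 2001.
2nd Tuesday of February 2001: Feb 13 2001.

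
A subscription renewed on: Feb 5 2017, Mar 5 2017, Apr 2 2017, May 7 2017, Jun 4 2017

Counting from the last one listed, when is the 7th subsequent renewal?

Jan 7 2018

These are Sundays at 28- or 35-day spacing (28, 28, 35, 28).
The pattern: 1st Sunday of the month.
July 2017 — 1st Sunday is Jul 2 2017.
August 2017 — 1st Sunday is Aug 6 2017.
September 2017 — 1st Sunday is Sep 3 2017.
1st Sunday of October 2017: Oct 1 2017.
1st Sunday of November 2017: Nov 5 2017.
1st Sunday of December 2017: Dec 3 2017.
January 2018 — 1st Sunday is Jan 7 2018.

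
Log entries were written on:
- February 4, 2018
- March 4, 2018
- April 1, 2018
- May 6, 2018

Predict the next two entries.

June 3, 2018; July 1, 2018

These are Sundays at 28- or 35-day spacing (28, 28, 35).
The pattern: 1st Sunday of the month.
1st Sunday of June 2018: June 3, 2018.
1st Sunday of July 2018: July 1, 2018.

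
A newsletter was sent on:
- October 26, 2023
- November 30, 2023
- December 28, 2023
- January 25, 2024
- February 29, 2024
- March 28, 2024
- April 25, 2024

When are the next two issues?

May 30, 2024; June 27, 2024

These are Thursdays with 35, 28, 28, 35, 28, 28-day gaps.
Each is the final Thursday of its month — November 30, 2023 is past the 28th, so '4th Thursday' doesn't fit.
Last Thursday of May 2024: May 30, 2024.
Last Thursday of June 2024: June 27, 2024.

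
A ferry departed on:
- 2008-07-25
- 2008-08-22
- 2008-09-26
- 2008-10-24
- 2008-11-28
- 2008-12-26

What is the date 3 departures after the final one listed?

Gaps: 28, 35, 28, 35, 28 days — a mix of 28 and 35. Every date is a Friday.
Each is the 4th Friday of its month.
January 2009 — 4th Friday is 2009-01-23.
February 2009 — 4th Friday is 2009-02-27.
March 2009 — 4th Friday is 2009-03-27.

2009-03-27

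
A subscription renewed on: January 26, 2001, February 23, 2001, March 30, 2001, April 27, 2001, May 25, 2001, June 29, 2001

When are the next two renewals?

July 27, 2001; August 31, 2001

These are Fridays with 28, 35, 28, 28, 35-day gaps.
Each is the final Friday of its month — March 30, 2001 is past the 28th, so '4th Friday' doesn't fit.
Last Friday of July 2001: July 27, 2001.
August 2001 ends with Friday August 31, 2001.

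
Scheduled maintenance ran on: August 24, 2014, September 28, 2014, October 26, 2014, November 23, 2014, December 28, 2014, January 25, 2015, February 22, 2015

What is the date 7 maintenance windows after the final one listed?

September 27, 2015

All dates are Sundays, 35, 28, 28, 35, 28, 28 days apart.
Specifically, the 4th Sunday of each month.
March 2015 — 4th Sunday is March 22, 2015.
April 2015 — 4th Sunday is April 26, 2015.
May 2015 — 4th Sunday is May 24, 2015.
June 2015 — 4th Sunday is June 28, 2015.
July 2015 — 4th Sunday is July 26, 2015.
4th Sunday of August 2015: August 23, 2015.
4th Sunday of September 2015: September 27, 2015.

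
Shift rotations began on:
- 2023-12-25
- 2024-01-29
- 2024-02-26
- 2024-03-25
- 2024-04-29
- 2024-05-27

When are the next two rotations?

Every date is a Monday; gaps 35, 28, 28, 35, 28 days.
Each is the last Monday of its month (at least one falls on the 29th or later, ruling out '4th Monday').
June 2024 ends with Monday 2024-06-24.
July 2024 ends with Monday 2024-07-29.

2024-06-24, 2024-07-29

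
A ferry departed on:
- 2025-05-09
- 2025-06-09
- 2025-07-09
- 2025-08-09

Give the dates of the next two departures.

2025-09-09, 2025-10-09

The day-of-month is always 9 (31, 30, 31 days between events).
So this recurs on the 9th of each month.
Next: September 2025 → 2025-09-09.
October 2025: 2025-10-09.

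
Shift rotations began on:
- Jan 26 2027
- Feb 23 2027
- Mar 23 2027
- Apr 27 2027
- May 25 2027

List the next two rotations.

Jun 22 2027, Jul 27 2027

All dates are Tuesdays, 28, 28, 35, 28 days apart.
Specifically, the 4th Tuesday of each month.
4th Tuesday of June 2027: Jun 22 2027.
July 2027 — 4th Tuesday is Jul 27 2027.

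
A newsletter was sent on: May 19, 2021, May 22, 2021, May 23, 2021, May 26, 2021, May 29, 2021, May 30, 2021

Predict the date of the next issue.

Every event lands on a Wednesday or Saturday or Sunday (gaps cycle 3, 1, 3, 3, 1).
So the schedule is: every Wednesday, Saturday and Sunday.
Next Wednesday: June 2, 2021.

June 2, 2021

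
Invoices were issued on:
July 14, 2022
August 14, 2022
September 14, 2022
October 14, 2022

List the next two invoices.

Each date is the 14th; the gaps (31, 31, 30) track the month lengths.
The rule is the 14th of each month.
Next: November 2022 → November 14, 2022.
Next: December 2022 → December 14, 2022.

November 14, 2022; December 14, 2022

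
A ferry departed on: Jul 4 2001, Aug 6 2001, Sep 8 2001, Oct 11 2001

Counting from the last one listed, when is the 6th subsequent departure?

Apr 27 2002

Gaps between consecutive events: 33, 33, 33 days — a constant 33-day interval.
Oct 11 2001 + 33 days = Nov 13 2001.
Nov 13 2001 + 33 days = Dec 16 2001.
Dec 16 2001 + 33 days = Jan 18 2002.
Jan 18 2002 + 33 days = Feb 20 2002.
Feb 20 2002 + 33 days = Mar 25 2002.
Mar 25 2002 + 33 days = Apr 27 2002.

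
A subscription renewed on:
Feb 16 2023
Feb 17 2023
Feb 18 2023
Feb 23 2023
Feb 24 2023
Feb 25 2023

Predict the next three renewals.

The gap pattern 1, 1, 5, 1, 1 repeats every 3 events.
These are the Thursdays, Fridays and Saturdays of each week.
The following Thursday is Mar 2 2023.
The following Friday is Mar 3 2023.
The following Saturday is Mar 4 2023.

Mar 2 2023, Mar 3 2023, Mar 4 2023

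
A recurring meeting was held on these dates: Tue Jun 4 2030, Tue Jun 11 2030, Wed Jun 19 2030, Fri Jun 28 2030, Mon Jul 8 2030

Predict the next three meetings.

Fri Jul 19 2030, Wed Jul 31 2030, Tue Aug 13 2030

The spacing grows by 1 each time: 7, 8, 9, 10 days.
Next gap: 11 days. Mon Jul 8 2030 + 11 days = Fri Jul 19 2030.
Next gap: 12 days. Fri Jul 19 2030 + 12 days = Wed Jul 31 2030.
Next gap: 13 days. Wed Jul 31 2030 + 13 days = Tue Aug 13 2030.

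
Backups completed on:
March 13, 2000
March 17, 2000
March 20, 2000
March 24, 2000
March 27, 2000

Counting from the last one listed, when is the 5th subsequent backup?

Gaps: 4, 3, 4, 3 days — not constant, but cyclic with period 2.
The events fall on every Monday and Friday.
Next Friday: March 31, 2000.
Next Monday: April 3, 2000.
The following Friday is April 7, 2000.
Next Monday: April 10, 2000.
The following Friday is April 14, 2000.

April 14, 2000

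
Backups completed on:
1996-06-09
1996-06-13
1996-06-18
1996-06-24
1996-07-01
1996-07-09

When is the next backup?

1996-07-18

Gaps: 4, 5, 6, 7, 8 days — each gap is 1 larger than the previous one.
Next gap: 9 days. 1996-07-09 + 9 days = 1996-07-18.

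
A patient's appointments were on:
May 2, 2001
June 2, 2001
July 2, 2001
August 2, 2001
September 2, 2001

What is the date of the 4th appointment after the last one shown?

January 2, 2002

The day-of-month is always 2 (31, 30, 31, 31 days between events).
So this recurs on the 2nd of each month.
Next: October 2001 → October 2, 2001.
Next: November 2001 → November 2, 2001.
December 2001: December 2, 2001.
January 2002: January 2, 2002.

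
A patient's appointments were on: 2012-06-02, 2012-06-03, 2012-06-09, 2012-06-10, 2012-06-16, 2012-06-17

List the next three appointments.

2012-06-23, 2012-06-24, 2012-06-30

The gap pattern 1, 6, 1, 6, 1 repeats every 2 events.
These are the Saturdays and Sundays of each week.
The following Saturday is 2012-06-23.
The following Sunday is 2012-06-24.
The following Saturday is 2012-06-30.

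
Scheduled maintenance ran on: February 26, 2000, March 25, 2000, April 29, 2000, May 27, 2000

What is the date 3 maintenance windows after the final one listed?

August 26, 2000

All Saturdays; the gaps (28, 35, 28) vary with month length.
This is the last Saturday of each month.
Last Saturday of June 2000: June 24, 2000.
Last Saturday of July 2000: July 29, 2000.
Last Saturday of August 2000: August 26, 2000.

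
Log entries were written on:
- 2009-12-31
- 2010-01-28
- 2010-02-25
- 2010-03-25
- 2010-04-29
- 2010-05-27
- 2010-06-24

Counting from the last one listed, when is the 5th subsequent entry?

2010-11-25

All Thursdays; the gaps (28, 28, 28, 35, 28, 28) vary with month length.
This is the last Thursday of each month.
July 2010 ends with Thursday 2010-07-29.
August 2010 ends with Thursday 2010-08-26.
Last Thursday of September 2010: 2010-09-30.
October 2010 ends with Thursday 2010-10-28.
November 2010 ends with Thursday 2010-11-25.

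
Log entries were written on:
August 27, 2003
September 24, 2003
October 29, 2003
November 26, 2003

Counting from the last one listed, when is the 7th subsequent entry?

These are Wednesdays with 28, 35, 28-day gaps.
Each is the final Wednesday of its month — October 29, 2003 is past the 28th, so '4th Wednesday' doesn't fit.
December 2003 ends with Wednesday December 31, 2003.
January 2004 ends with Wednesday January 28, 2004.
Last Wednesday of February 2004: February 25, 2004.
Last Wednesday of March 2004: March 31, 2004.
Last Wednesday of April 2004: April 28, 2004.
Last Wednesday of May 2004: May 26, 2004.
Last Wednesday of June 2004: June 30, 2004.

June 30, 2004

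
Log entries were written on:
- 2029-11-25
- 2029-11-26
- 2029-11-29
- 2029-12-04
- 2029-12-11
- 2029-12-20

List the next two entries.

The spacing grows by 2 each time: 1, 3, 5, 7, 9 days.
Next gap: 11 days. 2029-12-20 + 11 days = 2029-12-31.
Next gap: 13 days. 2029-12-31 + 13 days = 2030-01-13.

2029-12-31, 2030-01-13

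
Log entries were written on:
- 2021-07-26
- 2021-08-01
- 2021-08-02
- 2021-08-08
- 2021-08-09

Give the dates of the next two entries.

2021-08-15, 2021-08-16

Gaps: 6, 1, 6, 1 days — not constant, but cyclic with period 2.
The events fall on every Monday and Sunday.
Next Sunday: 2021-08-15.
Next Monday: 2021-08-16.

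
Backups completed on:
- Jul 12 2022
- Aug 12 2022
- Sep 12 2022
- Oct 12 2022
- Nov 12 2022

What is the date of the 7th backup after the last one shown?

Jun 12 2023

The day-of-month is always 12 (31, 31, 30, 31 days between events).
So this recurs on the 12th of each month.
Next: December 2022 → Dec 12 2022.
Next: January 2023 → Jan 12 2023.
Next: February 2023 → Feb 12 2023.
Next: March 2023 → Mar 12 2023.
April 2023: Apr 12 2023.
Next: May 2023 → May 12 2023.
June 2023: Jun 12 2023.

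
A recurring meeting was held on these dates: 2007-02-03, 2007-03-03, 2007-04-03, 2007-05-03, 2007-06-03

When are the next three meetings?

2007-07-03, 2007-08-03, 2007-09-03

Each date is the 3rd; the gaps (28, 31, 30, 31) track the month lengths.
The rule is the 3rd of each month.
July 2007: 2007-07-03.
August 2007: 2007-08-03.
September 2007: 2007-09-03.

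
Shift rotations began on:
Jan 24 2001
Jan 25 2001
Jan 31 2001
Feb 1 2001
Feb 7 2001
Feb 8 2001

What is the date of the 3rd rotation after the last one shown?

The gap pattern 1, 6, 1, 6, 1 repeats every 2 events.
These are the Wednesdays and Thursdays of each week.
The following Wednesday is Feb 14 2001.
The following Thursday is Feb 15 2001.
The following Wednesday is Feb 21 2001.

Feb 21 2001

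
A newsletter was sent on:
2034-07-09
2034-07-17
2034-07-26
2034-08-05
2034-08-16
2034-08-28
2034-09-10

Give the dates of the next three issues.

The spacing grows by 1 each time: 8, 9, 10, 11, 12, 13 days.
Next gap: 14 days. 2034-09-10 + 14 days = 2034-09-24.
Next gap: 15 days. 2034-09-24 + 15 days = 2034-10-09.
Next gap: 16 days. 2034-10-09 + 16 days = 2034-10-25.

2034-09-24, 2034-10-09, 2034-10-25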